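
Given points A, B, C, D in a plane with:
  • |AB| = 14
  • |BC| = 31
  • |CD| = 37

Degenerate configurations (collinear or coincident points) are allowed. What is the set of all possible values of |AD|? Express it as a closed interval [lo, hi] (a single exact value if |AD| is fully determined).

|AD| ∈ [0, 82]  (≈ [0.0000, 82.0000])

|AB| ∈ {14}
|BC| ∈ {31}
|CD| ∈ {37}
|AC| ∈ [17, 45]
|BD| ∈ [6, 68]
|AD| ∈ [0, 82]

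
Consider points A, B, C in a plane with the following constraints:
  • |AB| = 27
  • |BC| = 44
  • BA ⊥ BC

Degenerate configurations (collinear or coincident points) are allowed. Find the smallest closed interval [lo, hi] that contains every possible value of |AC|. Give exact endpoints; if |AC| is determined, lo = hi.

|AC| = √(2665)  (≈ 51.6236)

|AB| ∈ {27}
|BC| ∈ {44}
|AC| ∈ {√(2665)}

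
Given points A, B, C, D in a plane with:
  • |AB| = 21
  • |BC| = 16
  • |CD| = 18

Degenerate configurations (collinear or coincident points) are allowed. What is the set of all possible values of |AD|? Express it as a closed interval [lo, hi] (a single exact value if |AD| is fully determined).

|AD| ∈ [0, 55]  (≈ [0.0000, 55.0000])

|AB| ∈ {21}
|BC| ∈ {16}
|CD| ∈ {18}
|AC| ∈ [5, 37]
|BD| ∈ [2, 34]
|AD| ∈ [0, 55]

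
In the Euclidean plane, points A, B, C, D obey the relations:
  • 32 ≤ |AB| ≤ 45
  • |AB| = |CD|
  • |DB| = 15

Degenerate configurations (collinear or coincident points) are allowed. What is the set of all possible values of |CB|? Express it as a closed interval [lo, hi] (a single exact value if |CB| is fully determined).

|CB| ∈ [17, 60]  (≈ [17.0000, 60.0000])

|AB| ∈ [32, 45]
|BD| ∈ {15}
|CD| ∈ [32, 45]
|AD| ∈ [17, 60]
|BC| ∈ [17, 60]
|AC| ∈ [0, 105]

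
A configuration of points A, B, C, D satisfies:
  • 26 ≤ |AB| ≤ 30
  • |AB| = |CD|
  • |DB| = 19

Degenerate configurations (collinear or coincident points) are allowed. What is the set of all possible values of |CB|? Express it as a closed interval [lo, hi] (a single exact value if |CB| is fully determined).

|AB| ∈ [26, 30]
|BD| ∈ {19}
|CD| ∈ [26, 30]
|AD| ∈ [7, 49]
|BC| ∈ [7, 49]
|AC| ∈ [0, 79]

|CB| ∈ [7, 49]  (≈ [7.0000, 49.0000])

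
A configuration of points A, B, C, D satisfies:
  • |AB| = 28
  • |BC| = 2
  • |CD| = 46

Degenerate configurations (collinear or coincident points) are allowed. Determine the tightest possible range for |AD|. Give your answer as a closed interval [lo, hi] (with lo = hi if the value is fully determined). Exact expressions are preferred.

|AB| ∈ {28}
|BC| ∈ {2}
|CD| ∈ {46}
|AC| ∈ [26, 30]
|BD| ∈ [44, 48]
|AD| ∈ [16, 76]

|AD| ∈ [16, 76]  (≈ [16.0000, 76.0000])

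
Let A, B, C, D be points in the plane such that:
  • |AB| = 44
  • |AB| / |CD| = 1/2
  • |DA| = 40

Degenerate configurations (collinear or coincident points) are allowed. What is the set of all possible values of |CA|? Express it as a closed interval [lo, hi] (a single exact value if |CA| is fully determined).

|CA| ∈ [48, 128]  (≈ [48.0000, 128.0000])

|AB| ∈ {44}
|AD| ∈ {40}
|CD| ∈ {88}
|BD| ∈ [4, 84]
|AC| ∈ [48, 128]
|BC| ∈ [4, 172]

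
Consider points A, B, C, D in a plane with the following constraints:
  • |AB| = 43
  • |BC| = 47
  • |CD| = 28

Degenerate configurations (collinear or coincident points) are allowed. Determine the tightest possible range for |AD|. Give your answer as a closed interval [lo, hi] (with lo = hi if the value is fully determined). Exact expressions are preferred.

|AB| ∈ {43}
|BC| ∈ {47}
|CD| ∈ {28}
|AC| ∈ [4, 90]
|BD| ∈ [19, 75]
|AD| ∈ [0, 118]

|AD| ∈ [0, 118]  (≈ [0.0000, 118.0000])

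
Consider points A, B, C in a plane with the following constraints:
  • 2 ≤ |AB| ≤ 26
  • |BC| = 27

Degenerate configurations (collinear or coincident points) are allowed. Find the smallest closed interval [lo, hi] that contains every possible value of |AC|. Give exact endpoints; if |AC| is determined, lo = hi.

|AB| ∈ [2, 26]
|BC| ∈ {27}
|AC| ∈ [1, 53]

|AC| ∈ [1, 53]  (≈ [1.0000, 53.0000])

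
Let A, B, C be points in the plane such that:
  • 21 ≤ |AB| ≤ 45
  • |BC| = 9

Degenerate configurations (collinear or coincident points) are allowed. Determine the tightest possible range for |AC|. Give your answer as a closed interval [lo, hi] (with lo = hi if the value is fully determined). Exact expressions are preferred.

|AC| ∈ [12, 54]  (≈ [12.0000, 54.0000])

|AB| ∈ [21, 45]
|BC| ∈ {9}
|AC| ∈ [12, 54]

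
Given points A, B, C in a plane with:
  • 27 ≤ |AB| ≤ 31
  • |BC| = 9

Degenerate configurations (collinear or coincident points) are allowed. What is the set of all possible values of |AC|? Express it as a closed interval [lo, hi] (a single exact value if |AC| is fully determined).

|AC| ∈ [18, 40]  (≈ [18.0000, 40.0000])

|AB| ∈ [27, 31]
|BC| ∈ {9}
|AC| ∈ [18, 40]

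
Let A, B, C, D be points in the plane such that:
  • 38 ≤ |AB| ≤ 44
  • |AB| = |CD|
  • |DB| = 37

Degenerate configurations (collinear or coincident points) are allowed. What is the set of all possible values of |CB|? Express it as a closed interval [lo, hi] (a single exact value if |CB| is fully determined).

|CB| ∈ [1, 81]  (≈ [1.0000, 81.0000])

|AB| ∈ [38, 44]
|BD| ∈ {37}
|CD| ∈ [38, 44]
|AD| ∈ [1, 81]
|BC| ∈ [1, 81]
|AC| ∈ [0, 125]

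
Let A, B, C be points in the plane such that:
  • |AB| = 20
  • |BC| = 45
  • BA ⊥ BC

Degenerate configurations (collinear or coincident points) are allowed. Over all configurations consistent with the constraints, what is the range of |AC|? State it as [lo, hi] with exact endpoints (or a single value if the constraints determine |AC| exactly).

|AB| ∈ {20}
|BC| ∈ {45}
|AC| ∈ {5·√(97)}

|AC| = 5·√(97)  (≈ 49.2443)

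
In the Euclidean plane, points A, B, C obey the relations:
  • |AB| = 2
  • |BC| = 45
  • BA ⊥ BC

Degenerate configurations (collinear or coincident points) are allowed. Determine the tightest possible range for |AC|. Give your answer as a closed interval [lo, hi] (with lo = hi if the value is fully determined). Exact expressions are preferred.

|AC| = √(2029)  (≈ 45.0444)

|AB| ∈ {2}
|BC| ∈ {45}
|AC| ∈ {√(2029)}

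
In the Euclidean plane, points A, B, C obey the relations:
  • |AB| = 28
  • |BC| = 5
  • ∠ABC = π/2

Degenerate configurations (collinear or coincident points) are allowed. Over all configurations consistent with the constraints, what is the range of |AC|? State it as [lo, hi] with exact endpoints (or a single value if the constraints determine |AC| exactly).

|AC| = √(809)  (≈ 28.4429)

|AB| ∈ {28}
|BC| ∈ {5}
|AC| ∈ {√(809)}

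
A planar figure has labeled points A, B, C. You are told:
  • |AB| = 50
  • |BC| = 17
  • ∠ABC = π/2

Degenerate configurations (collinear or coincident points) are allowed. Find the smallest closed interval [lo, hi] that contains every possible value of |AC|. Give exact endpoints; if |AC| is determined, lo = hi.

|AB| ∈ {50}
|BC| ∈ {17}
|AC| ∈ {√(2789)}

|AC| = √(2789)  (≈ 52.8110)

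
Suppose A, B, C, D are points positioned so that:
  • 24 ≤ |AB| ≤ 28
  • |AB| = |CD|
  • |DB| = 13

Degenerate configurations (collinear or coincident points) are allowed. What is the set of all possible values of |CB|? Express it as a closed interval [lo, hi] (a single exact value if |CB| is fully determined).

|CB| ∈ [11, 41]  (≈ [11.0000, 41.0000])

|AB| ∈ [24, 28]
|BD| ∈ {13}
|CD| ∈ [24, 28]
|AD| ∈ [11, 41]
|BC| ∈ [11, 41]
|AC| ∈ [0, 69]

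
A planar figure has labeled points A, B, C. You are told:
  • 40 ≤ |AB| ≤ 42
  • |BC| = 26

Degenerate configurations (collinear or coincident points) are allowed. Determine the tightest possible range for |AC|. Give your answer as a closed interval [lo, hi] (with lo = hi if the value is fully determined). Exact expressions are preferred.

|AB| ∈ [40, 42]
|BC| ∈ {26}
|AC| ∈ [14, 68]

|AC| ∈ [14, 68]  (≈ [14.0000, 68.0000])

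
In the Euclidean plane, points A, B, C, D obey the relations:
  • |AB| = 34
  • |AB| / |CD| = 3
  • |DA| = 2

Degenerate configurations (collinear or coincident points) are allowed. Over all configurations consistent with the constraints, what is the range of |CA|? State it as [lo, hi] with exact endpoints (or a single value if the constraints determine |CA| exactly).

|AB| ∈ {34}
|AD| ∈ {2}
|CD| ∈ {34/3}
|BD| ∈ [32, 36]
|AC| ∈ [28/3, 40/3]
|BC| ∈ [62/3, 142/3]

|CA| ∈ [28/3, 40/3]  (≈ [9.3333, 13.3333])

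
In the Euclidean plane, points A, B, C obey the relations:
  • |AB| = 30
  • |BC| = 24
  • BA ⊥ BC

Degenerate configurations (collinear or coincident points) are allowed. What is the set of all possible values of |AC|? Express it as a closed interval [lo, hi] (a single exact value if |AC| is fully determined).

|AC| = 6·√(41)  (≈ 38.4187)

|AB| ∈ {30}
|BC| ∈ {24}
|AC| ∈ {6·√(41)}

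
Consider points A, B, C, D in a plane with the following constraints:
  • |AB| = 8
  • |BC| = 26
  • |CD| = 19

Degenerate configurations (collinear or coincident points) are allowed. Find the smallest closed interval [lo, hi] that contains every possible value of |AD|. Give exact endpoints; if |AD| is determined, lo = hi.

|AD| ∈ [0, 53]  (≈ [0.0000, 53.0000])

|AB| ∈ {8}
|BC| ∈ {26}
|CD| ∈ {19}
|AC| ∈ [18, 34]
|BD| ∈ [7, 45]
|AD| ∈ [0, 53]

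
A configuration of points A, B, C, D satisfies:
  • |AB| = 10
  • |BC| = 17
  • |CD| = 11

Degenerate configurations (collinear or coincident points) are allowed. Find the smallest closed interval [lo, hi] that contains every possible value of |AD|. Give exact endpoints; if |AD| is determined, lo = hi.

|AD| ∈ [0, 38]  (≈ [0.0000, 38.0000])

|AB| ∈ {10}
|BC| ∈ {17}
|CD| ∈ {11}
|AC| ∈ [7, 27]
|BD| ∈ [6, 28]
|AD| ∈ [0, 38]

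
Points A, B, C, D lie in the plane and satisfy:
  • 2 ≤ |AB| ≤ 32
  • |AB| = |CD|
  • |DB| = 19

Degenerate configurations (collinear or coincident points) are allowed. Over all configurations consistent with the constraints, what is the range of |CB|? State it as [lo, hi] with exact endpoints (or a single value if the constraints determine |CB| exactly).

|AB| ∈ [2, 32]
|BD| ∈ {19}
|CD| ∈ [2, 32]
|AD| ∈ [0, 51]
|BC| ∈ [0, 51]
|AC| ∈ [0, 83]

|CB| ∈ [0, 51]  (≈ [0.0000, 51.0000])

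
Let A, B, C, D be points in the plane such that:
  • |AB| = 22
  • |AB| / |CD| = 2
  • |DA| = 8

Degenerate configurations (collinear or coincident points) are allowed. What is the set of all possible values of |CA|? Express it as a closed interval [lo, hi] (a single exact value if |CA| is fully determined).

|AB| ∈ {22}
|AD| ∈ {8}
|CD| ∈ {11}
|BD| ∈ [14, 30]
|AC| ∈ [3, 19]
|BC| ∈ [3, 41]

|CA| ∈ [3, 19]  (≈ [3.0000, 19.0000])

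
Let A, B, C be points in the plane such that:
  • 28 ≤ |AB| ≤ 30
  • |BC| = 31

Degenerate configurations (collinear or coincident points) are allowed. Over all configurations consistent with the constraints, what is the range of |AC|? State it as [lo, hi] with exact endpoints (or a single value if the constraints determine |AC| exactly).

|AB| ∈ [28, 30]
|BC| ∈ {31}
|AC| ∈ [1, 61]

|AC| ∈ [1, 61]  (≈ [1.0000, 61.0000])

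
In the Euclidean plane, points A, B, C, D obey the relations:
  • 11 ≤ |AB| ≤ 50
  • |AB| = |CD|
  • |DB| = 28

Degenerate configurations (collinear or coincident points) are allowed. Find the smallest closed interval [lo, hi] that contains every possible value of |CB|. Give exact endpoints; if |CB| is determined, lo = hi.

|AB| ∈ [11, 50]
|BD| ∈ {28}
|CD| ∈ [11, 50]
|AD| ∈ [0, 78]
|BC| ∈ [0, 78]
|AC| ∈ [0, 128]

|CB| ∈ [0, 78]  (≈ [0.0000, 78.0000])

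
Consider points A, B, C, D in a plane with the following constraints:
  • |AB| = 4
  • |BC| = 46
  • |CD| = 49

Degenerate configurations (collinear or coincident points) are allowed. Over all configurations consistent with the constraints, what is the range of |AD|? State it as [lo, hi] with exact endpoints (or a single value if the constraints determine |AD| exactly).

|AD| ∈ [0, 99]  (≈ [0.0000, 99.0000])

|AB| ∈ {4}
|BC| ∈ {46}
|CD| ∈ {49}
|AC| ∈ [42, 50]
|BD| ∈ [3, 95]
|AD| ∈ [0, 99]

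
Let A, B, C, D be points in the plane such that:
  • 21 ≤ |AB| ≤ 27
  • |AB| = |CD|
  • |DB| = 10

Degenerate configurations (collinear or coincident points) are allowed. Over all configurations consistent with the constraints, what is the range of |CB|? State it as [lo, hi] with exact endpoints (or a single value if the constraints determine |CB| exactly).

|CB| ∈ [11, 37]  (≈ [11.0000, 37.0000])

|AB| ∈ [21, 27]
|BD| ∈ {10}
|CD| ∈ [21, 27]
|AD| ∈ [11, 37]
|BC| ∈ [11, 37]
|AC| ∈ [0, 64]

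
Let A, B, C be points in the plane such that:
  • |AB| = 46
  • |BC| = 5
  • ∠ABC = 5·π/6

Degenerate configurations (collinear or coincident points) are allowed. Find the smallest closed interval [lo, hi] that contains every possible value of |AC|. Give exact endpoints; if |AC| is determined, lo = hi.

|AC| = √(230·√(3) + 2141)  (≈ 50.3922)

|AB| ∈ {46}
|BC| ∈ {5}
|AC| ∈ {√(230·√(3) + 2141)}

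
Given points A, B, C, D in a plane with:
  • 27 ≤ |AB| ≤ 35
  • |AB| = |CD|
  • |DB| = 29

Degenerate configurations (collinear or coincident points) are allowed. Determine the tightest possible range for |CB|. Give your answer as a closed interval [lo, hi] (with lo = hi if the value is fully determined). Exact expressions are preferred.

|AB| ∈ [27, 35]
|BD| ∈ {29}
|CD| ∈ [27, 35]
|AD| ∈ [0, 64]
|BC| ∈ [0, 64]
|AC| ∈ [0, 99]

|CB| ∈ [0, 64]  (≈ [0.0000, 64.0000])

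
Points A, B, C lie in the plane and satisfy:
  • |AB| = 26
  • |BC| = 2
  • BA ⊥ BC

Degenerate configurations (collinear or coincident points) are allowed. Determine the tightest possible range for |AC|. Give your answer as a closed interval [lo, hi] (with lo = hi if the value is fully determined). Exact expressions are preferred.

|AC| = 2·√(170)  (≈ 26.0768)

|AB| ∈ {26}
|BC| ∈ {2}
|AC| ∈ {2·√(170)}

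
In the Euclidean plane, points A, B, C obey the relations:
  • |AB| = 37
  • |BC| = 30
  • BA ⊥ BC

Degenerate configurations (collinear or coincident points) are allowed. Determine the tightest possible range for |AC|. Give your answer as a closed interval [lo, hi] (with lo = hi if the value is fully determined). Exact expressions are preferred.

|AB| ∈ {37}
|BC| ∈ {30}
|AC| ∈ {√(2269)}

|AC| = √(2269)  (≈ 47.6340)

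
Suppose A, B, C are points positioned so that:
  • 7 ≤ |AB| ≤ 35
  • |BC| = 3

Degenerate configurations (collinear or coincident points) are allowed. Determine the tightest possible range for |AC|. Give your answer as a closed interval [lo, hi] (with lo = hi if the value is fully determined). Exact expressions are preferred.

|AC| ∈ [4, 38]  (≈ [4.0000, 38.0000])

|AB| ∈ [7, 35]
|BC| ∈ {3}
|AC| ∈ [4, 38]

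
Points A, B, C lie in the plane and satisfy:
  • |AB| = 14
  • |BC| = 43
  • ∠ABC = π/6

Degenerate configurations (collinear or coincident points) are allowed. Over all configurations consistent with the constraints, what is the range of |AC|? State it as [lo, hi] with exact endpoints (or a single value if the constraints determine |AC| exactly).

|AB| ∈ {14}
|BC| ∈ {43}
|AC| ∈ {√(2045 - 602·√(3))}

|AC| = √(2045 - 602·√(3))  (≈ 31.6592)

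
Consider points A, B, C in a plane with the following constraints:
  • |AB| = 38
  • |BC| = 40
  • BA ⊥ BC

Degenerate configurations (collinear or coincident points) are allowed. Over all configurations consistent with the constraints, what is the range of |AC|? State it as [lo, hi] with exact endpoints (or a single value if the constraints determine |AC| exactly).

|AC| = 2·√(761)  (≈ 55.1725)

|AB| ∈ {38}
|BC| ∈ {40}
|AC| ∈ {2·√(761)}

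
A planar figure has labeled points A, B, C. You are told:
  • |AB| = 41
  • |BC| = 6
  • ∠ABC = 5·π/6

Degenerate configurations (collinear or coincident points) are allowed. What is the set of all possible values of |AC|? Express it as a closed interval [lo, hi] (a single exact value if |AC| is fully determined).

|AC| = √(246·√(3) + 1717)  (≈ 46.2935)

|AB| ∈ {41}
|BC| ∈ {6}
|AC| ∈ {√(246·√(3) + 1717)}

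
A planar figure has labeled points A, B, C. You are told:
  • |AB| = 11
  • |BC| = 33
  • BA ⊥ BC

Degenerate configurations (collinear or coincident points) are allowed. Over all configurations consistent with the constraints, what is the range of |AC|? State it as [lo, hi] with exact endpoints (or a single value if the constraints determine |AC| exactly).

|AC| = 11·√(10)  (≈ 34.7851)

|AB| ∈ {11}
|BC| ∈ {33}
|AC| ∈ {11·√(10)}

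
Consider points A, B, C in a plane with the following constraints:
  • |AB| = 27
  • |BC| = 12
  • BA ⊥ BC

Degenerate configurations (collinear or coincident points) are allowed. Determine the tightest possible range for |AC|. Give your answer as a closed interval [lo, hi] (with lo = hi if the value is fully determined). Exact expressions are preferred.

|AC| = 3·√(97)  (≈ 29.5466)

|AB| ∈ {27}
|BC| ∈ {12}
|AC| ∈ {3·√(97)}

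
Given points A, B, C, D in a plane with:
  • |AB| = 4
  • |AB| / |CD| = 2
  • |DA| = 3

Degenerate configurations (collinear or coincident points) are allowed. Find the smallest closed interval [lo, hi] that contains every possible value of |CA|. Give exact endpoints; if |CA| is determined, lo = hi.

|AB| ∈ {4}
|AD| ∈ {3}
|CD| ∈ {2}
|BD| ∈ [1, 7]
|AC| ∈ [1, 5]
|BC| ∈ [0, 9]

|CA| ∈ [1, 5]  (≈ [1.0000, 5.0000])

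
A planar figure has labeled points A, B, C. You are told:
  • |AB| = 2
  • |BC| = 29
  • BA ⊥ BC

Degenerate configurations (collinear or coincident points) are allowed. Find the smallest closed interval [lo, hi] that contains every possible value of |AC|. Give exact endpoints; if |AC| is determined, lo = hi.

|AC| = 13·√(5)  (≈ 29.0689)

|AB| ∈ {2}
|BC| ∈ {29}
|AC| ∈ {13·√(5)}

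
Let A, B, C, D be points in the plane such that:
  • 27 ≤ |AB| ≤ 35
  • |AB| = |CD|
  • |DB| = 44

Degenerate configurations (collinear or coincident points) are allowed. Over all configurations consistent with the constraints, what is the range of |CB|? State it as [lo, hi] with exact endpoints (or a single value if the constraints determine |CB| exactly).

|AB| ∈ [27, 35]
|BD| ∈ {44}
|CD| ∈ [27, 35]
|AD| ∈ [9, 79]
|BC| ∈ [9, 79]
|AC| ∈ [0, 114]

|CB| ∈ [9, 79]  (≈ [9.0000, 79.0000])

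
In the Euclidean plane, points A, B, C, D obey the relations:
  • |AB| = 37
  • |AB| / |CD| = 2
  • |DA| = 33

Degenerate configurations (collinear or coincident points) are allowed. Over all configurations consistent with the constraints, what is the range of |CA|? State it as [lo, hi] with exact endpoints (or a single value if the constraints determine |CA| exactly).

|CA| ∈ [29/2, 103/2]  (≈ [14.5000, 51.5000])

|AB| ∈ {37}
|AD| ∈ {33}
|CD| ∈ {37/2}
|BD| ∈ [4, 70]
|AC| ∈ [29/2, 103/2]
|BC| ∈ [0, 177/2]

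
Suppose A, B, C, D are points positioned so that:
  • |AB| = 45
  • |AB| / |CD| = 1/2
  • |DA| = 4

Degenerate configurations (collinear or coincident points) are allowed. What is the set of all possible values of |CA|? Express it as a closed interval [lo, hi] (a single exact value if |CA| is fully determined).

|CA| ∈ [86, 94]  (≈ [86.0000, 94.0000])

|AB| ∈ {45}
|AD| ∈ {4}
|CD| ∈ {90}
|BD| ∈ [41, 49]
|AC| ∈ [86, 94]
|BC| ∈ [41, 139]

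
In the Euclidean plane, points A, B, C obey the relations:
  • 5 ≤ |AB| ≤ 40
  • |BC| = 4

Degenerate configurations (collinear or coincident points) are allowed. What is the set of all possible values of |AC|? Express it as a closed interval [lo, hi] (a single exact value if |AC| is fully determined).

|AB| ∈ [5, 40]
|BC| ∈ {4}
|AC| ∈ [1, 44]

|AC| ∈ [1, 44]  (≈ [1.0000, 44.0000])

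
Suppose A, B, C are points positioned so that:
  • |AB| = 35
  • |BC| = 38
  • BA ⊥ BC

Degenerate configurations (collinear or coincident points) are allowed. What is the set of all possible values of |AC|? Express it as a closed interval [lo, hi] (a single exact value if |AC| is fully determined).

|AC| = √(2669)  (≈ 51.6624)

|AB| ∈ {35}
|BC| ∈ {38}
|AC| ∈ {√(2669)}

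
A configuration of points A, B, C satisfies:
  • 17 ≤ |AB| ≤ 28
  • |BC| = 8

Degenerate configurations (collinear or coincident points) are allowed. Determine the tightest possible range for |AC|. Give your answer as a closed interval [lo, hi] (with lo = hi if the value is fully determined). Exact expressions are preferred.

|AB| ∈ [17, 28]
|BC| ∈ {8}
|AC| ∈ [9, 36]

|AC| ∈ [9, 36]  (≈ [9.0000, 36.0000])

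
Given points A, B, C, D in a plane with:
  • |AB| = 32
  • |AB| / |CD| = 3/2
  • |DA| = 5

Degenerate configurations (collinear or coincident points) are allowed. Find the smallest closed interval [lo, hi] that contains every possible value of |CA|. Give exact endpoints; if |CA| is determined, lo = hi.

|AB| ∈ {32}
|AD| ∈ {5}
|CD| ∈ {64/3}
|BD| ∈ [27, 37]
|AC| ∈ [49/3, 79/3]
|BC| ∈ [17/3, 175/3]

|CA| ∈ [49/3, 79/3]  (≈ [16.3333, 26.3333])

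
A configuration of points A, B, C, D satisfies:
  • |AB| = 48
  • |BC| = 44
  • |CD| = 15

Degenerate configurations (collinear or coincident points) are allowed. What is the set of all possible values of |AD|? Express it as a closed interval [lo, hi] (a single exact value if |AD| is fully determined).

|AB| ∈ {48}
|BC| ∈ {44}
|CD| ∈ {15}
|AC| ∈ [4, 92]
|BD| ∈ [29, 59]
|AD| ∈ [0, 107]

|AD| ∈ [0, 107]  (≈ [0.0000, 107.0000])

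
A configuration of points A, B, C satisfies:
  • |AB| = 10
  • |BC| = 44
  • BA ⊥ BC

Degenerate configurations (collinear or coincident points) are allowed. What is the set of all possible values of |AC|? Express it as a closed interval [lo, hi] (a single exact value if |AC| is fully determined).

|AB| ∈ {10}
|BC| ∈ {44}
|AC| ∈ {2·√(509)}

|AC| = 2·√(509)  (≈ 45.1221)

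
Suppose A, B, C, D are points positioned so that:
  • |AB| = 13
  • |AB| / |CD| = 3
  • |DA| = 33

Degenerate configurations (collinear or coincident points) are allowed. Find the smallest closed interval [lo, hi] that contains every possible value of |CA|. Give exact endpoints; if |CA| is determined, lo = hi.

|AB| ∈ {13}
|AD| ∈ {33}
|CD| ∈ {13/3}
|BD| ∈ [20, 46]
|AC| ∈ [86/3, 112/3]
|BC| ∈ [47/3, 151/3]

|CA| ∈ [86/3, 112/3]  (≈ [28.6667, 37.3333])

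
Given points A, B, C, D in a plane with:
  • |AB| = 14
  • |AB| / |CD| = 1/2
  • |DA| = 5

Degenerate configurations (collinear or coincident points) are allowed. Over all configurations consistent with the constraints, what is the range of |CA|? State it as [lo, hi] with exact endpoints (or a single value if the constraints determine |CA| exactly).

|CA| ∈ [23, 33]  (≈ [23.0000, 33.0000])

|AB| ∈ {14}
|AD| ∈ {5}
|CD| ∈ {28}
|BD| ∈ [9, 19]
|AC| ∈ [23, 33]
|BC| ∈ [9, 47]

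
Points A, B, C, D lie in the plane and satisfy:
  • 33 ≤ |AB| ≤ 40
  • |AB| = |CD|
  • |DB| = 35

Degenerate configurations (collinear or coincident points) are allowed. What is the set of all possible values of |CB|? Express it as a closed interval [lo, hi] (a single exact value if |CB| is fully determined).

|CB| ∈ [0, 75]  (≈ [0.0000, 75.0000])

|AB| ∈ [33, 40]
|BD| ∈ {35}
|CD| ∈ [33, 40]
|AD| ∈ [0, 75]
|BC| ∈ [0, 75]
|AC| ∈ [0, 115]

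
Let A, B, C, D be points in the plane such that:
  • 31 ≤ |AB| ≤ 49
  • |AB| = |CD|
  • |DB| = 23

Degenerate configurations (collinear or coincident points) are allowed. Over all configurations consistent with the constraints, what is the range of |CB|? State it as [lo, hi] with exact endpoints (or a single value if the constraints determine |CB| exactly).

|CB| ∈ [8, 72]  (≈ [8.0000, 72.0000])

|AB| ∈ [31, 49]
|BD| ∈ {23}
|CD| ∈ [31, 49]
|AD| ∈ [8, 72]
|BC| ∈ [8, 72]
|AC| ∈ [0, 121]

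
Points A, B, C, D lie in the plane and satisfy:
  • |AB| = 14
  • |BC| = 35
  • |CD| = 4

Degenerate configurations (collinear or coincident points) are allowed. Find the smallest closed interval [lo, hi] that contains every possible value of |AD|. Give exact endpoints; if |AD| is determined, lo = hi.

|AD| ∈ [17, 53]  (≈ [17.0000, 53.0000])

|AB| ∈ {14}
|BC| ∈ {35}
|CD| ∈ {4}
|AC| ∈ [21, 49]
|BD| ∈ [31, 39]
|AD| ∈ [17, 53]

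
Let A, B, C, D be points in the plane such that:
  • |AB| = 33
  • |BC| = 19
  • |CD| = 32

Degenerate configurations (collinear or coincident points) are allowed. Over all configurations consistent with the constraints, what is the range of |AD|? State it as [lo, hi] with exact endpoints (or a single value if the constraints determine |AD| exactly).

|AD| ∈ [0, 84]  (≈ [0.0000, 84.0000])

|AB| ∈ {33}
|BC| ∈ {19}
|CD| ∈ {32}
|AC| ∈ [14, 52]
|BD| ∈ [13, 51]
|AD| ∈ [0, 84]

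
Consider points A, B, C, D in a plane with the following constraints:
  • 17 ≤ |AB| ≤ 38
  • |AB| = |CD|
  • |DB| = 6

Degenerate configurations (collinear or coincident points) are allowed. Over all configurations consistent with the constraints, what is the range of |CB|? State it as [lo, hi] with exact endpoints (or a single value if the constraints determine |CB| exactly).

|AB| ∈ [17, 38]
|BD| ∈ {6}
|CD| ∈ [17, 38]
|AD| ∈ [11, 44]
|BC| ∈ [11, 44]
|AC| ∈ [0, 82]

|CB| ∈ [11, 44]  (≈ [11.0000, 44.0000])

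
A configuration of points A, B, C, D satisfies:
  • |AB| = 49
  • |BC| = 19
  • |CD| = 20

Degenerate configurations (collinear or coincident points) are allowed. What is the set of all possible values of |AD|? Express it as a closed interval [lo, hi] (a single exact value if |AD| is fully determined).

|AB| ∈ {49}
|BC| ∈ {19}
|CD| ∈ {20}
|AC| ∈ [30, 68]
|BD| ∈ [1, 39]
|AD| ∈ [10, 88]

|AD| ∈ [10, 88]  (≈ [10.0000, 88.0000])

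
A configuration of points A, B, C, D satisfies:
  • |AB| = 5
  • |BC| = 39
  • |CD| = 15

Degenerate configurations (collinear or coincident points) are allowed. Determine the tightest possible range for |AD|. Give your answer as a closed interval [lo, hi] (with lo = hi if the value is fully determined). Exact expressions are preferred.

|AB| ∈ {5}
|BC| ∈ {39}
|CD| ∈ {15}
|AC| ∈ [34, 44]
|BD| ∈ [24, 54]
|AD| ∈ [19, 59]

|AD| ∈ [19, 59]  (≈ [19.0000, 59.0000])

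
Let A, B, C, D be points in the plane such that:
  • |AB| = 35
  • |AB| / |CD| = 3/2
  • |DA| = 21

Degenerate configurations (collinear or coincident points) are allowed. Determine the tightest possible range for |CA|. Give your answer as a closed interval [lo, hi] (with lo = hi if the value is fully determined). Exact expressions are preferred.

|CA| ∈ [7/3, 133/3]  (≈ [2.3333, 44.3333])

|AB| ∈ {35}
|AD| ∈ {21}
|CD| ∈ {70/3}
|BD| ∈ [14, 56]
|AC| ∈ [7/3, 133/3]
|BC| ∈ [0, 238/3]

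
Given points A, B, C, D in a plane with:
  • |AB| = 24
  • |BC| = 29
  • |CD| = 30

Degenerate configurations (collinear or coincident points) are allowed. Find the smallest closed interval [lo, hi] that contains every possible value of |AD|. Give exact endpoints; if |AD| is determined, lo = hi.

|AB| ∈ {24}
|BC| ∈ {29}
|CD| ∈ {30}
|AC| ∈ [5, 53]
|BD| ∈ [1, 59]
|AD| ∈ [0, 83]

|AD| ∈ [0, 83]  (≈ [0.0000, 83.0000])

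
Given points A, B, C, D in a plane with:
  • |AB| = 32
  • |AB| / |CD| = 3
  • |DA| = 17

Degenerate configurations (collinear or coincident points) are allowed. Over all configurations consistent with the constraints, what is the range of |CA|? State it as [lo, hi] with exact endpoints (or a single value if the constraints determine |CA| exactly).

|CA| ∈ [19/3, 83/3]  (≈ [6.3333, 27.6667])

|AB| ∈ {32}
|AD| ∈ {17}
|CD| ∈ {32/3}
|BD| ∈ [15, 49]
|AC| ∈ [19/3, 83/3]
|BC| ∈ [13/3, 179/3]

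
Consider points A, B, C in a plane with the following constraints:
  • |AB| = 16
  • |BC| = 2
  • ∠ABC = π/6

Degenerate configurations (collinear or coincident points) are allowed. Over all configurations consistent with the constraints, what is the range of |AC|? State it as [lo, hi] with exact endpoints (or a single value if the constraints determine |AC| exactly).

|AB| ∈ {16}
|BC| ∈ {2}
|AC| ∈ {2·√(65 - 8·√(3))}

|AC| = 2·√(65 - 8·√(3))  (≈ 14.3029)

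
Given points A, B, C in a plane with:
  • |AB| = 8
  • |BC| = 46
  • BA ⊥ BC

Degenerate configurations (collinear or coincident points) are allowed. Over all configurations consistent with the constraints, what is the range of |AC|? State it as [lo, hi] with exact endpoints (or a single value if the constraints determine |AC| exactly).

|AB| ∈ {8}
|BC| ∈ {46}
|AC| ∈ {2·√(545)}

|AC| = 2·√(545)  (≈ 46.6905)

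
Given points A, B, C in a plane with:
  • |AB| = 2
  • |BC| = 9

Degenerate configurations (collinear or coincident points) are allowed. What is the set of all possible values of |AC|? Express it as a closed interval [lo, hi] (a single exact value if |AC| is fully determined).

|AC| ∈ [7, 11]  (≈ [7.0000, 11.0000])

|AB| ∈ {2}
|BC| ∈ {9}
|AC| ∈ [7, 11]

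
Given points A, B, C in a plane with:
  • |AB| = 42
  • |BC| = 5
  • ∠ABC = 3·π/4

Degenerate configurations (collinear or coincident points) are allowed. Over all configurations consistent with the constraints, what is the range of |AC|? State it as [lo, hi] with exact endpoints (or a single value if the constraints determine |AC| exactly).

|AB| ∈ {42}
|BC| ∈ {5}
|AC| ∈ {√(210·√(2) + 1789)}

|AC| = √(210·√(2) + 1789)  (≈ 45.6726)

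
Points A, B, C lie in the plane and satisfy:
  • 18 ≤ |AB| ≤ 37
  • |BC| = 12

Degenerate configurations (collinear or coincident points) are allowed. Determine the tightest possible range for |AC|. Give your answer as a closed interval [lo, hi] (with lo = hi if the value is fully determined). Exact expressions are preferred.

|AB| ∈ [18, 37]
|BC| ∈ {12}
|AC| ∈ [6, 49]

|AC| ∈ [6, 49]  (≈ [6.0000, 49.0000])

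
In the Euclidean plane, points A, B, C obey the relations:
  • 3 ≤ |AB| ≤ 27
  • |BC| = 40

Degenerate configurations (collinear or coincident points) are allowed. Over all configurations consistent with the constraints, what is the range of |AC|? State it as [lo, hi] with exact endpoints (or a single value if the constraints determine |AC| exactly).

|AC| ∈ [13, 67]  (≈ [13.0000, 67.0000])

|AB| ∈ [3, 27]
|BC| ∈ {40}
|AC| ∈ [13, 67]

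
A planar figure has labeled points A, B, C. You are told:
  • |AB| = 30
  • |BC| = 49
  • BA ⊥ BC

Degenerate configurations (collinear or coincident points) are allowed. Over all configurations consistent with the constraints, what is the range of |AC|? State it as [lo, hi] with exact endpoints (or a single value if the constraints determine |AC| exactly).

|AB| ∈ {30}
|BC| ∈ {49}
|AC| ∈ {√(3301)}

|AC| = √(3301)  (≈ 57.4543)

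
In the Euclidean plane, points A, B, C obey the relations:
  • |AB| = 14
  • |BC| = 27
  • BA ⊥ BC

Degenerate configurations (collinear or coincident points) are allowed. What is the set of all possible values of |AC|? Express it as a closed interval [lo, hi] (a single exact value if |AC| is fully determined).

|AC| = 5·√(37)  (≈ 30.4138)

|AB| ∈ {14}
|BC| ∈ {27}
|AC| ∈ {5·√(37)}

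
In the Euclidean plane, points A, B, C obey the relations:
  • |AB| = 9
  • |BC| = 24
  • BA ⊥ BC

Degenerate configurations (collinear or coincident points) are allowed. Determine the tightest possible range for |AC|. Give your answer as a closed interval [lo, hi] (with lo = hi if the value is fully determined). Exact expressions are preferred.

|AC| = 3·√(73)  (≈ 25.6320)

|AB| ∈ {9}
|BC| ∈ {24}
|AC| ∈ {3·√(73)}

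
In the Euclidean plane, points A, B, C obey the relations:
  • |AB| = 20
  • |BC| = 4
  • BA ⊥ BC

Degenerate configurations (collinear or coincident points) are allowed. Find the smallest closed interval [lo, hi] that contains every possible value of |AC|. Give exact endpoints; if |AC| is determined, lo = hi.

|AB| ∈ {20}
|BC| ∈ {4}
|AC| ∈ {4·√(26)}

|AC| = 4·√(26)  (≈ 20.3961)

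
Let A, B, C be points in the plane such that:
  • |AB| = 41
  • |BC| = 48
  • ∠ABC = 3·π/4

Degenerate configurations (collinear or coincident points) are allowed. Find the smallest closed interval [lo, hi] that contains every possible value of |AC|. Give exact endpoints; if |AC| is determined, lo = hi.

|AC| = √(1968·√(2) + 3985)  (≈ 82.2689)

|AB| ∈ {41}
|BC| ∈ {48}
|AC| ∈ {√(1968·√(2) + 3985)}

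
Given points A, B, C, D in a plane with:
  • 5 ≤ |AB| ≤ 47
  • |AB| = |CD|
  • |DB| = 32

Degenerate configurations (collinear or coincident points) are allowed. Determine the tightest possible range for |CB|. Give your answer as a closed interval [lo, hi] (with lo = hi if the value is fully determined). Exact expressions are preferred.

|AB| ∈ [5, 47]
|BD| ∈ {32}
|CD| ∈ [5, 47]
|AD| ∈ [0, 79]
|BC| ∈ [0, 79]
|AC| ∈ [0, 126]

|CB| ∈ [0, 79]  (≈ [0.0000, 79.0000])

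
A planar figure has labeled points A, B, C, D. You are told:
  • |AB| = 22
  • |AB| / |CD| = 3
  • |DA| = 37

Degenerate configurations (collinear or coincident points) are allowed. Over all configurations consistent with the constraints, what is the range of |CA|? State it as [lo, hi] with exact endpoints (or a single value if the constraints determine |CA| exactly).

|AB| ∈ {22}
|AD| ∈ {37}
|CD| ∈ {22/3}
|BD| ∈ [15, 59]
|AC| ∈ [89/3, 133/3]
|BC| ∈ [23/3, 199/3]

|CA| ∈ [89/3, 133/3]  (≈ [29.6667, 44.3333])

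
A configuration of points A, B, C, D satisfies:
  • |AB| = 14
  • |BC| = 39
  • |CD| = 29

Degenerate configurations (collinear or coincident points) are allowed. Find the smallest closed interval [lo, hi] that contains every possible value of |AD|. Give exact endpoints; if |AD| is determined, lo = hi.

|AB| ∈ {14}
|BC| ∈ {39}
|CD| ∈ {29}
|AC| ∈ [25, 53]
|BD| ∈ [10, 68]
|AD| ∈ [0, 82]

|AD| ∈ [0, 82]  (≈ [0.0000, 82.0000])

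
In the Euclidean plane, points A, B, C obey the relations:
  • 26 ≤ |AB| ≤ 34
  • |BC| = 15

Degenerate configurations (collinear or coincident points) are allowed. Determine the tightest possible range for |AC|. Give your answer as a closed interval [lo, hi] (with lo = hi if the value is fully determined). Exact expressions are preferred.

|AC| ∈ [11, 49]  (≈ [11.0000, 49.0000])

|AB| ∈ [26, 34]
|BC| ∈ {15}
|AC| ∈ [11, 49]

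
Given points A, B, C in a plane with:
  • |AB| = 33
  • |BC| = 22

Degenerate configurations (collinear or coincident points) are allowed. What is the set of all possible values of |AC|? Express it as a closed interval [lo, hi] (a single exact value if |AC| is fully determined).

|AB| ∈ {33}
|BC| ∈ {22}
|AC| ∈ [11, 55]

|AC| ∈ [11, 55]  (≈ [11.0000, 55.0000])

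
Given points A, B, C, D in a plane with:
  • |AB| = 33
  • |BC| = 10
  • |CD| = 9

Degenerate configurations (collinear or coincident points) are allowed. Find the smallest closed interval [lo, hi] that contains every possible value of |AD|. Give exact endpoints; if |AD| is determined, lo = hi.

|AB| ∈ {33}
|BC| ∈ {10}
|CD| ∈ {9}
|AC| ∈ [23, 43]
|BD| ∈ [1, 19]
|AD| ∈ [14, 52]

|AD| ∈ [14, 52]  (≈ [14.0000, 52.0000])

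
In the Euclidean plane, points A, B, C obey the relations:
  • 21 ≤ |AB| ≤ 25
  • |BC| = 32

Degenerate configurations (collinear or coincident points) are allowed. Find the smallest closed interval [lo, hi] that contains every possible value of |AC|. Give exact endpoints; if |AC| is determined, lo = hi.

|AB| ∈ [21, 25]
|BC| ∈ {32}
|AC| ∈ [7, 57]

|AC| ∈ [7, 57]  (≈ [7.0000, 57.0000])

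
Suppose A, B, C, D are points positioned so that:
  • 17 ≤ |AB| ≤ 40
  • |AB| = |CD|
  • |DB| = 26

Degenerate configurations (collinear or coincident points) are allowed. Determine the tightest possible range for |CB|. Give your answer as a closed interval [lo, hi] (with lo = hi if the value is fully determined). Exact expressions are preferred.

|AB| ∈ [17, 40]
|BD| ∈ {26}
|CD| ∈ [17, 40]
|AD| ∈ [0, 66]
|BC| ∈ [0, 66]
|AC| ∈ [0, 106]

|CB| ∈ [0, 66]  (≈ [0.0000, 66.0000])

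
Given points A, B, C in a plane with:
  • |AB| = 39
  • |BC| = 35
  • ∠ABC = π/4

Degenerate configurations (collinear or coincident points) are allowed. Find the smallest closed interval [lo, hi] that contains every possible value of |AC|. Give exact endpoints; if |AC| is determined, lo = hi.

|AB| ∈ {39}
|BC| ∈ {35}
|AC| ∈ {√(2746 - 1365·√(2))}

|AC| = √(2746 - 1365·√(2))  (≈ 28.5587)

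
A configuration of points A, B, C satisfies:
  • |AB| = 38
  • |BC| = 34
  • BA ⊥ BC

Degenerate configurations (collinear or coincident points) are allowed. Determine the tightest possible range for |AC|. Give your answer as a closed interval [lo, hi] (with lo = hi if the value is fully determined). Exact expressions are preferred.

|AB| ∈ {38}
|BC| ∈ {34}
|AC| ∈ {10·√(26)}

|AC| = 10·√(26)  (≈ 50.9902)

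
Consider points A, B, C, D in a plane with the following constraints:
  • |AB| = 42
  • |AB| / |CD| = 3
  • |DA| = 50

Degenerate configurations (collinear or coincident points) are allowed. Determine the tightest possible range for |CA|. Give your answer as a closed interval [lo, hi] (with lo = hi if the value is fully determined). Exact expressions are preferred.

|CA| ∈ [36, 64]  (≈ [36.0000, 64.0000])

|AB| ∈ {42}
|AD| ∈ {50}
|CD| ∈ {14}
|BD| ∈ [8, 92]
|AC| ∈ [36, 64]
|BC| ∈ [0, 106]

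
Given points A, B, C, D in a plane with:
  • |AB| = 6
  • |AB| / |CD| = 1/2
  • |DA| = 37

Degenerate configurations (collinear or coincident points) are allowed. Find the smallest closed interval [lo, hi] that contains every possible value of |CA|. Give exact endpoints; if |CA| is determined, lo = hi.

|AB| ∈ {6}
|AD| ∈ {37}
|CD| ∈ {12}
|BD| ∈ [31, 43]
|AC| ∈ [25, 49]
|BC| ∈ [19, 55]

|CA| ∈ [25, 49]  (≈ [25.0000, 49.0000])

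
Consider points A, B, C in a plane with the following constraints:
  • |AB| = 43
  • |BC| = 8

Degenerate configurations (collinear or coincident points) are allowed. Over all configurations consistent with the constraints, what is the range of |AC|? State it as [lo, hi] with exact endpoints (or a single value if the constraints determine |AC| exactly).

|AC| ∈ [35, 51]  (≈ [35.0000, 51.0000])

|AB| ∈ {43}
|BC| ∈ {8}
|AC| ∈ [35, 51]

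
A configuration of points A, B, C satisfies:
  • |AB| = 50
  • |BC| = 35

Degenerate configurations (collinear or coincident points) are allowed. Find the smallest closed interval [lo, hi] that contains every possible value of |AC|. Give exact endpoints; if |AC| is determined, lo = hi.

|AC| ∈ [15, 85]  (≈ [15.0000, 85.0000])

|AB| ∈ {50}
|BC| ∈ {35}
|AC| ∈ [15, 85]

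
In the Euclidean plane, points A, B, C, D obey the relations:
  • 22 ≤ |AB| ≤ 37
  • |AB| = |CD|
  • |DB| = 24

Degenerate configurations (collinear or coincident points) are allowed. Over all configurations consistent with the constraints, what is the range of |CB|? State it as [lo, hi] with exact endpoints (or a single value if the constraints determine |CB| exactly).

|CB| ∈ [0, 61]  (≈ [0.0000, 61.0000])

|AB| ∈ [22, 37]
|BD| ∈ {24}
|CD| ∈ [22, 37]
|AD| ∈ [0, 61]
|BC| ∈ [0, 61]
|AC| ∈ [0, 98]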